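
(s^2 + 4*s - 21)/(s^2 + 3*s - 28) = (s - 3)/(s - 4)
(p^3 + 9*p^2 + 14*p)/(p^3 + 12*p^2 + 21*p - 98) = p*(p + 2)/(p^2 + 5*p - 14)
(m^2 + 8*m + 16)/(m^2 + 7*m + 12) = (m + 4)/(m + 3)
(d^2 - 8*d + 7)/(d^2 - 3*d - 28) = (d - 1)/(d + 4)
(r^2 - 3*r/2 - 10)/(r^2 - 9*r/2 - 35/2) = (r - 4)/(r - 7)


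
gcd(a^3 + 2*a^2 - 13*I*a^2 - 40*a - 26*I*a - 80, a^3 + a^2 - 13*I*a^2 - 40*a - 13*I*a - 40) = a^2 - 13*I*a - 40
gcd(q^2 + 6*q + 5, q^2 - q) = 1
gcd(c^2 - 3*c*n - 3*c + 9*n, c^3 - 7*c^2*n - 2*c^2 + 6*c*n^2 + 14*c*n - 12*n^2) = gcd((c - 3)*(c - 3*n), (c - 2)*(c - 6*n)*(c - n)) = 1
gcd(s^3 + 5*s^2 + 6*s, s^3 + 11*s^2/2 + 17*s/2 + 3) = s^2 + 5*s + 6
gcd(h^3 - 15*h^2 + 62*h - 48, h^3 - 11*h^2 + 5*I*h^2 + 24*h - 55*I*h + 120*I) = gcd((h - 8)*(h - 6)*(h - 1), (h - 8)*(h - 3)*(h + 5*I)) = h - 8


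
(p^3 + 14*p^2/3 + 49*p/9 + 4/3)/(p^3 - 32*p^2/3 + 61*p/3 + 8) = (p^2 + 13*p/3 + 4)/(p^2 - 11*p + 24)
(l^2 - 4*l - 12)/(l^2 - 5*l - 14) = (l - 6)/(l - 7)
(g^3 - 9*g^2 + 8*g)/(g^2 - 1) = g*(g - 8)/(g + 1)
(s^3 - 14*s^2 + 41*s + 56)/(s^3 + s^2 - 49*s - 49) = (s - 8)/(s + 7)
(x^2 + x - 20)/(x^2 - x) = (x^2 + x - 20)/(x*(x - 1))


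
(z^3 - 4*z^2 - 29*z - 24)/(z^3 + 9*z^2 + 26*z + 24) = (z^2 - 7*z - 8)/(z^2 + 6*z + 8)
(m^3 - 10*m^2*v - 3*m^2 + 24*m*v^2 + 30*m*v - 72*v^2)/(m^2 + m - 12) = (m^2 - 10*m*v + 24*v^2)/(m + 4)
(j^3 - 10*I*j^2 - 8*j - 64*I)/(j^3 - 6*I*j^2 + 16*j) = (j - 4*I)/j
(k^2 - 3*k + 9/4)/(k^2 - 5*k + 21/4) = (2*k - 3)/(2*k - 7)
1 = 1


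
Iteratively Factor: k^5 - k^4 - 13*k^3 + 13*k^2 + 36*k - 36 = (k - 1)*(k^4 - 13*k^2 + 36) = (k - 2)*(k - 1)*(k^3 + 2*k^2 - 9*k - 18) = (k - 2)*(k - 1)*(k + 3)*(k^2 - k - 6) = (k - 3)*(k - 2)*(k - 1)*(k + 3)*(k + 2)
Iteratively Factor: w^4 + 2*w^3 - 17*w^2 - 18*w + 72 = (w + 3)*(w^3 - w^2 - 14*w + 24) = (w - 3)*(w + 3)*(w^2 + 2*w - 8) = (w - 3)*(w - 2)*(w + 3)*(w + 4)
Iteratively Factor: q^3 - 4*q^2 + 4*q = (q)*(q^2 - 4*q + 4) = q*(q - 2)*(q - 2)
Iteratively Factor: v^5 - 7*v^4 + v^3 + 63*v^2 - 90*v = (v - 3)*(v^4 - 4*v^3 - 11*v^2 + 30*v) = v*(v - 3)*(v^3 - 4*v^2 - 11*v + 30) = v*(v - 5)*(v - 3)*(v^2 + v - 6) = v*(v - 5)*(v - 3)*(v - 2)*(v + 3)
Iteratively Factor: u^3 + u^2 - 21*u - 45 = (u + 3)*(u^2 - 2*u - 15) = (u + 3)^2*(u - 5)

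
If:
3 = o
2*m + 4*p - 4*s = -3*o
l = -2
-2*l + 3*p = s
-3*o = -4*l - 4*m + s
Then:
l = -2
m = 147/26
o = 3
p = 7/13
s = 73/13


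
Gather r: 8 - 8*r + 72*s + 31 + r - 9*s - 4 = -7*r + 63*s + 35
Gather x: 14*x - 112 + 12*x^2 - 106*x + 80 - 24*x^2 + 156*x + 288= -12*x^2 + 64*x + 256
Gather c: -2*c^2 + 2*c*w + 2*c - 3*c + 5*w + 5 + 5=-2*c^2 + c*(2*w - 1) + 5*w + 10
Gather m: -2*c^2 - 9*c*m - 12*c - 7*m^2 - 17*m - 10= -2*c^2 - 12*c - 7*m^2 + m*(-9*c - 17) - 10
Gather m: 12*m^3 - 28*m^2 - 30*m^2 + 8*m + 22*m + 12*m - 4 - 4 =12*m^3 - 58*m^2 + 42*m - 8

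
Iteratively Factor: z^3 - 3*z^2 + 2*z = (z - 2)*(z^2 - z) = z*(z - 2)*(z - 1)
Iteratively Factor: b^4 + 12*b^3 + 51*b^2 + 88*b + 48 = (b + 3)*(b^3 + 9*b^2 + 24*b + 16) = (b + 3)*(b + 4)*(b^2 + 5*b + 4) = (b + 3)*(b + 4)^2*(b + 1)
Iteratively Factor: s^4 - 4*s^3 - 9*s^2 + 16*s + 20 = (s + 2)*(s^3 - 6*s^2 + 3*s + 10) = (s - 2)*(s + 2)*(s^2 - 4*s - 5) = (s - 2)*(s + 1)*(s + 2)*(s - 5)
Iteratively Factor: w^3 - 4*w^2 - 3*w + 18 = (w + 2)*(w^2 - 6*w + 9) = (w - 3)*(w + 2)*(w - 3)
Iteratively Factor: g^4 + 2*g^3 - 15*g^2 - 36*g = (g)*(g^3 + 2*g^2 - 15*g - 36) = g*(g + 3)*(g^2 - g - 12) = g*(g + 3)^2*(g - 4)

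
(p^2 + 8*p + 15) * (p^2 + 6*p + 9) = p^4 + 14*p^3 + 72*p^2 + 162*p + 135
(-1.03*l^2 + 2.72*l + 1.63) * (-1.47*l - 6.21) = 1.5141*l^3 + 2.3979*l^2 - 19.2873*l - 10.1223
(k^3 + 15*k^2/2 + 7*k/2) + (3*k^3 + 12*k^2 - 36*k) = 4*k^3 + 39*k^2/2 - 65*k/2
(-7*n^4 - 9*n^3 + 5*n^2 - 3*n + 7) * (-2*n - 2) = 14*n^5 + 32*n^4 + 8*n^3 - 4*n^2 - 8*n - 14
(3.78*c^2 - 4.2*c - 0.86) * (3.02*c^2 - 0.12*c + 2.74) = 11.4156*c^4 - 13.1376*c^3 + 8.264*c^2 - 11.4048*c - 2.3564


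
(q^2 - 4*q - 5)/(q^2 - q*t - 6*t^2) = (-q^2 + 4*q + 5)/(-q^2 + q*t + 6*t^2)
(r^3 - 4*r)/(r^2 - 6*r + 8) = r*(r + 2)/(r - 4)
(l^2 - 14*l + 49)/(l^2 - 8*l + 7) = (l - 7)/(l - 1)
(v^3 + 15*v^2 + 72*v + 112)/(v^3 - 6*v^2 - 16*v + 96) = (v^2 + 11*v + 28)/(v^2 - 10*v + 24)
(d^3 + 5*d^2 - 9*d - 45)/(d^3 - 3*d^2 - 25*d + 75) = (d + 3)/(d - 5)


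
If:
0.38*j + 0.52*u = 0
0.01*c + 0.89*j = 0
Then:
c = 121.789473684211*u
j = -1.36842105263158*u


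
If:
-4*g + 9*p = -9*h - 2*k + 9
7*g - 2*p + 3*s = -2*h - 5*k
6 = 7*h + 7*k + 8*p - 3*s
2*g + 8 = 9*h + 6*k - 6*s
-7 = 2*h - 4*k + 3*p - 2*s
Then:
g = -3112/2105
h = 2312/6315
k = 5207/4210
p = -1882/6315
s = 11941/12630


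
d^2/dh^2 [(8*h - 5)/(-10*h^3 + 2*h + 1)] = 4*(2*(8*h - 5)*(15*h^2 - 1)^2 + (120*h^2 + 15*h*(8*h - 5) - 8)*(-10*h^3 + 2*h + 1))/(-10*h^3 + 2*h + 1)^3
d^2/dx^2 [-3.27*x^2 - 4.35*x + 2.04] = -6.54000000000000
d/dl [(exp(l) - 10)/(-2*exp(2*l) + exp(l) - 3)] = ((exp(l) - 10)*(4*exp(l) - 1) - 2*exp(2*l) + exp(l) - 3)*exp(l)/(2*exp(2*l) - exp(l) + 3)^2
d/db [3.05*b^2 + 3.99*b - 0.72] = 6.1*b + 3.99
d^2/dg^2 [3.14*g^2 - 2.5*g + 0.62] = 6.28000000000000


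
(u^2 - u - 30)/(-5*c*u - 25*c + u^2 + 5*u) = (u - 6)/(-5*c + u)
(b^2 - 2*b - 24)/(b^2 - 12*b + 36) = (b + 4)/(b - 6)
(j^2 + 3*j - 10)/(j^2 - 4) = (j + 5)/(j + 2)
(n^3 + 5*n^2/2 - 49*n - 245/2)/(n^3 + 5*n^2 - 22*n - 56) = (2*n^2 - 9*n - 35)/(2*(n^2 - 2*n - 8))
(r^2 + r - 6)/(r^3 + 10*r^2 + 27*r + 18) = (r - 2)/(r^2 + 7*r + 6)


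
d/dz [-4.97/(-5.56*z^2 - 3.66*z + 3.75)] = (-55.2664*z - 18.1902)/(5.56*z^2 + 3.66*z - 3.75)^2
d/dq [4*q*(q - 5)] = 8*q - 20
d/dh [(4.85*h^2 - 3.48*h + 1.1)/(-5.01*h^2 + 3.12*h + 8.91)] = (-2.3028*h^2 + 97.449*h - 34.4388)/(25.1001*h^4 - 31.2624*h^3 - 79.5438*h^2 + 55.5984*h + 79.3881)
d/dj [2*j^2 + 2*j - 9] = 4*j + 2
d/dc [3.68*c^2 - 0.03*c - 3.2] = 7.36*c - 0.03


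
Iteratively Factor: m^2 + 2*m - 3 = (m + 3)*(m - 1)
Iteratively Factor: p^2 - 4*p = (p)*(p - 4)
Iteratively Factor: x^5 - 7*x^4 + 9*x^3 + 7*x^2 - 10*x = (x + 1)*(x^4 - 8*x^3 + 17*x^2 - 10*x) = x*(x + 1)*(x^3 - 8*x^2 + 17*x - 10) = x*(x - 1)*(x + 1)*(x^2 - 7*x + 10) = x*(x - 2)*(x - 1)*(x + 1)*(x - 5)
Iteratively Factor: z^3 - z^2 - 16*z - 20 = (z + 2)*(z^2 - 3*z - 10) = (z - 5)*(z + 2)*(z + 2)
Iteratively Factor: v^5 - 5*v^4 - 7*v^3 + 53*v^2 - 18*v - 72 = (v + 1)*(v^4 - 6*v^3 - v^2 + 54*v - 72) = (v - 4)*(v + 1)*(v^3 - 2*v^2 - 9*v + 18) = (v - 4)*(v - 3)*(v + 1)*(v^2 + v - 6) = (v - 4)*(v - 3)*(v + 1)*(v + 3)*(v - 2)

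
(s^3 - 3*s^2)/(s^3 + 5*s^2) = (s - 3)/(s + 5)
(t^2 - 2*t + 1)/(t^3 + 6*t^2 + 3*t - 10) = (t - 1)/(t^2 + 7*t + 10)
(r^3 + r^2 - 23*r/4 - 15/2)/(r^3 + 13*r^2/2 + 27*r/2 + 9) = (r - 5/2)/(r + 3)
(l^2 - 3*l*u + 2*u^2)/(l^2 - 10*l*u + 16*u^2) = (-l + u)/(-l + 8*u)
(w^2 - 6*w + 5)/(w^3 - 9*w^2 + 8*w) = (w - 5)/(w*(w - 8))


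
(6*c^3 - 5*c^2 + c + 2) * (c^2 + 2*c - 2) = 6*c^5 + 7*c^4 - 21*c^3 + 14*c^2 + 2*c - 4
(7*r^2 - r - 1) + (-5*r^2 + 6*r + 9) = 2*r^2 + 5*r + 8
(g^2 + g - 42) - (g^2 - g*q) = g*q + g - 42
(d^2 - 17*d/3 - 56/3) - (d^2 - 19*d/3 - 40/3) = 2*d/3 - 16/3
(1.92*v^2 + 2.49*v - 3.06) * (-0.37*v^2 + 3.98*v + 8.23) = -0.7104*v^4 + 6.7203*v^3 + 26.844*v^2 + 8.3139*v - 25.1838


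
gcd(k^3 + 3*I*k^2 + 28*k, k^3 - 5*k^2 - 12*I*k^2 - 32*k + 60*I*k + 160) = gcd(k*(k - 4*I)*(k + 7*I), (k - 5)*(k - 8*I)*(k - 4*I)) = k - 4*I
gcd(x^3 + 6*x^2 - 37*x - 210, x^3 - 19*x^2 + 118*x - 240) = x - 6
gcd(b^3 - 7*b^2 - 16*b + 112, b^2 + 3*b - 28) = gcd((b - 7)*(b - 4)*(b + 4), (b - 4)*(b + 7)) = b - 4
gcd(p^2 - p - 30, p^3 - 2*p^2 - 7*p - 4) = 1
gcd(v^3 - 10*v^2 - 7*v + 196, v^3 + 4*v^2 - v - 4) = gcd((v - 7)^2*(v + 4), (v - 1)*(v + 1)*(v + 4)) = v + 4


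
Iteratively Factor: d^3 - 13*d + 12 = (d + 4)*(d^2 - 4*d + 3) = (d - 3)*(d + 4)*(d - 1)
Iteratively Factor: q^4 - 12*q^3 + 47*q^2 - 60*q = (q - 3)*(q^3 - 9*q^2 + 20*q) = (q - 4)*(q - 3)*(q^2 - 5*q) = (q - 5)*(q - 4)*(q - 3)*(q)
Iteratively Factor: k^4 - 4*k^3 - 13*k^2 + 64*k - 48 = (k + 4)*(k^3 - 8*k^2 + 19*k - 12) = (k - 3)*(k + 4)*(k^2 - 5*k + 4) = (k - 3)*(k - 1)*(k + 4)*(k - 4)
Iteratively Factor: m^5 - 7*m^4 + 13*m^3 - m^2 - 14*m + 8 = (m + 1)*(m^4 - 8*m^3 + 21*m^2 - 22*m + 8) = (m - 1)*(m + 1)*(m^3 - 7*m^2 + 14*m - 8) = (m - 1)^2*(m + 1)*(m^2 - 6*m + 8) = (m - 4)*(m - 1)^2*(m + 1)*(m - 2)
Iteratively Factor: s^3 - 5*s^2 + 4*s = (s - 1)*(s^2 - 4*s) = (s - 4)*(s - 1)*(s)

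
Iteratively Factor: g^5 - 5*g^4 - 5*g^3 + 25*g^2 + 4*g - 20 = (g + 2)*(g^4 - 7*g^3 + 9*g^2 + 7*g - 10) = (g - 5)*(g + 2)*(g^3 - 2*g^2 - g + 2) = (g - 5)*(g - 2)*(g + 2)*(g^2 - 1) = (g - 5)*(g - 2)*(g - 1)*(g + 2)*(g + 1)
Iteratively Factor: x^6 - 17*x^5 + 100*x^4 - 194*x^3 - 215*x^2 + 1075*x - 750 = (x - 5)*(x^5 - 12*x^4 + 40*x^3 + 6*x^2 - 185*x + 150) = (x - 5)^2*(x^4 - 7*x^3 + 5*x^2 + 31*x - 30) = (x - 5)^2*(x - 3)*(x^3 - 4*x^2 - 7*x + 10) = (x - 5)^2*(x - 3)*(x - 1)*(x^2 - 3*x - 10) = (x - 5)^2*(x - 3)*(x - 1)*(x + 2)*(x - 5)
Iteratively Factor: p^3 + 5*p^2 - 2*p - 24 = (p + 3)*(p^2 + 2*p - 8) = (p + 3)*(p + 4)*(p - 2)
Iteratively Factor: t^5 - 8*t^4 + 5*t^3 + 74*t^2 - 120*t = (t)*(t^4 - 8*t^3 + 5*t^2 + 74*t - 120) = t*(t - 4)*(t^3 - 4*t^2 - 11*t + 30) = t*(t - 4)*(t + 3)*(t^2 - 7*t + 10) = t*(t - 5)*(t - 4)*(t + 3)*(t - 2)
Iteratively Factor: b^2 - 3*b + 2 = (b - 1)*(b - 2)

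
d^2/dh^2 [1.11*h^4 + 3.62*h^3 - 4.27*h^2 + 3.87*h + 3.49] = 13.32*h^2 + 21.72*h - 8.54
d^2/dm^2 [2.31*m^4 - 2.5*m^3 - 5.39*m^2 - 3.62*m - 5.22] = 27.72*m^2 - 15.0*m - 10.78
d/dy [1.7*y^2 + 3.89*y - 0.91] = 3.4*y + 3.89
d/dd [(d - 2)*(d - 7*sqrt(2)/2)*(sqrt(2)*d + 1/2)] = 3*sqrt(2)*d^2 - 13*d - 4*sqrt(2)*d - 7*sqrt(2)/4 + 13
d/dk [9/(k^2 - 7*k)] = 9*(7 - 2*k)/(k^2*(k - 7)^2)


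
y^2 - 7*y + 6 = (y - 6)*(y - 1)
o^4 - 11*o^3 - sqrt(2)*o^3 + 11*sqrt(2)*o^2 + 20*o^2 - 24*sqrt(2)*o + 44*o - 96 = (o - 8)*(o - 3)*(o - 2*sqrt(2))*(o + sqrt(2))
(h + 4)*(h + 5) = h^2 + 9*h + 20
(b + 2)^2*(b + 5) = b^3 + 9*b^2 + 24*b + 20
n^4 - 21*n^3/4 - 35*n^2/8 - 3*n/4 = n*(n - 6)*(n + 1/4)*(n + 1/2)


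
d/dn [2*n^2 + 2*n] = 4*n + 2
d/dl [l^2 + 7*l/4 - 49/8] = 2*l + 7/4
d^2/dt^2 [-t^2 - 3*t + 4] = -2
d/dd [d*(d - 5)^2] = (d - 5)*(3*d - 5)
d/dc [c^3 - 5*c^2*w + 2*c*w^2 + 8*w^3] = 3*c^2 - 10*c*w + 2*w^2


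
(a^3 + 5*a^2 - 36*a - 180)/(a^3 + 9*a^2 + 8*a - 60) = (a - 6)/(a - 2)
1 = 1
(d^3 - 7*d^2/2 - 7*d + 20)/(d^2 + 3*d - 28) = (d^2 + d/2 - 5)/(d + 7)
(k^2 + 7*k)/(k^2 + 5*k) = (k + 7)/(k + 5)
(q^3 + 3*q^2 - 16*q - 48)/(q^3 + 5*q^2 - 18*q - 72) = (q + 4)/(q + 6)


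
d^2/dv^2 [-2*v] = 0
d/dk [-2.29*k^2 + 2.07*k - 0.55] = 2.07 - 4.58*k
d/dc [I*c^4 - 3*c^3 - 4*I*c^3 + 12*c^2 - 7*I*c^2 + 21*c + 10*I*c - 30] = 4*I*c^3 + c^2*(-9 - 12*I) + c*(24 - 14*I) + 21 + 10*I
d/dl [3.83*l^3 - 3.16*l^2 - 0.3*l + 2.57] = 11.49*l^2 - 6.32*l - 0.3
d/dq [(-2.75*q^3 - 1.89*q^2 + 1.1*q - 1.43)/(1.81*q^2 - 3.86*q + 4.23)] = (-4.9775*q^4 + 21.23*q^3 - 29.5931*q^2 - 10.8128*q - 0.866799999999999)/(3.2761*q^4 - 13.9732*q^3 + 30.2122*q^2 - 32.6556*q + 17.8929)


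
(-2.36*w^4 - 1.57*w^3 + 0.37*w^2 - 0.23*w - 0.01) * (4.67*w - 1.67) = -11.0212*w^5 - 3.3907*w^4 + 4.3498*w^3 - 1.692*w^2 + 0.3374*w + 0.0167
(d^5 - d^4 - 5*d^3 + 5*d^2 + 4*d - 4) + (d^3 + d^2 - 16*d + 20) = d^5 - d^4 - 4*d^3 + 6*d^2 - 12*d + 16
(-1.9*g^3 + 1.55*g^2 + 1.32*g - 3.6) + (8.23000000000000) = -1.9*g^3 + 1.55*g^2 + 1.32*g + 4.63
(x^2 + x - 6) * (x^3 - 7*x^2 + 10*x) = x^5 - 6*x^4 - 3*x^3 + 52*x^2 - 60*x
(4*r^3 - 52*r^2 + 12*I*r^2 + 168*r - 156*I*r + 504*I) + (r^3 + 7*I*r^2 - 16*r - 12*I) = 5*r^3 - 52*r^2 + 19*I*r^2 + 152*r - 156*I*r + 492*I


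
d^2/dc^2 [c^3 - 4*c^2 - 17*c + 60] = 6*c - 8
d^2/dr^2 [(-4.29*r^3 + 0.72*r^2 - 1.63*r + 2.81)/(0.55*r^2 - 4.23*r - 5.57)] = (-3.5527136788005e-15*r^5 - 1.4210854715202e-14*r^4 - 177.441902*r^3 - 588.128244*r^2 - 867.766746*r + 239.26001)/(0.166375*r^6 - 3.838725*r^5 + 24.46851*r^4 + 2.064663*r^3 - 247.799274*r^2 - 393.705981*r - 172.808693)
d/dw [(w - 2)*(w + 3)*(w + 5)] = 3*w^2 + 12*w - 1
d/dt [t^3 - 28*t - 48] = 3*t^2 - 28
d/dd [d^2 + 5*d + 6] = 2*d + 5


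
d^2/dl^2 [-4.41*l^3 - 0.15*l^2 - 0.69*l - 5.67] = -26.46*l - 0.3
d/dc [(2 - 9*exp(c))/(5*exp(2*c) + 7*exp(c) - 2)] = (45*exp(2*c) - 20*exp(c) + 4)*exp(c)/(25*exp(4*c) + 70*exp(3*c) + 29*exp(2*c) - 28*exp(c) + 4)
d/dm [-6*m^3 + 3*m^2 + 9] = 6*m*(1 - 3*m)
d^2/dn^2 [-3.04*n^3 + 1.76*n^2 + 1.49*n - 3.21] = 3.52 - 18.24*n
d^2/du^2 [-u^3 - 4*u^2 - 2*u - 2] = -6*u - 8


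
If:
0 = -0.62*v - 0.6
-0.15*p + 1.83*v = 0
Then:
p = -11.81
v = -0.97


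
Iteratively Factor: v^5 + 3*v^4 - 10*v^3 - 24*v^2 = (v)*(v^4 + 3*v^3 - 10*v^2 - 24*v) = v*(v + 4)*(v^3 - v^2 - 6*v) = v^2*(v + 4)*(v^2 - v - 6) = v^2*(v - 3)*(v + 4)*(v + 2)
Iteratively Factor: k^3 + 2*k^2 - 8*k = (k + 4)*(k^2 - 2*k) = (k - 2)*(k + 4)*(k)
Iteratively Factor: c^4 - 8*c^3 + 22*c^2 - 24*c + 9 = (c - 1)*(c^3 - 7*c^2 + 15*c - 9) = (c - 1)^2*(c^2 - 6*c + 9) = (c - 3)*(c - 1)^2*(c - 3)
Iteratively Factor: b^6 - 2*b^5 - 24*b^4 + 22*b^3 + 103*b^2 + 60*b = (b + 4)*(b^5 - 6*b^4 + 22*b^2 + 15*b) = (b + 1)*(b + 4)*(b^4 - 7*b^3 + 7*b^2 + 15*b) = (b - 3)*(b + 1)*(b + 4)*(b^3 - 4*b^2 - 5*b) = b*(b - 3)*(b + 1)*(b + 4)*(b^2 - 4*b - 5) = b*(b - 3)*(b + 1)^2*(b + 4)*(b - 5)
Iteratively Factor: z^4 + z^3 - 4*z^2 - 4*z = (z + 1)*(z^3 - 4*z) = z*(z + 1)*(z^2 - 4) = z*(z - 2)*(z + 1)*(z + 2)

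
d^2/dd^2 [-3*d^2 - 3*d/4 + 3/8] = -6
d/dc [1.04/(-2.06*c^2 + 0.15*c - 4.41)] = (4.2848*c - 0.156)/(2.06*c^2 - 0.15*c + 4.41)^2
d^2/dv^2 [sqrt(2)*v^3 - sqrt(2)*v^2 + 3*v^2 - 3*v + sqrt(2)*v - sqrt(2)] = 6*sqrt(2)*v - 2*sqrt(2) + 6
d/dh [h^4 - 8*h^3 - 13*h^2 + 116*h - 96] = 4*h^3 - 24*h^2 - 26*h + 116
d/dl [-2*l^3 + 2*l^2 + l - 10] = -6*l^2 + 4*l + 1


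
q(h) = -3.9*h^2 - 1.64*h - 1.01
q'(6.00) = -48.44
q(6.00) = -151.25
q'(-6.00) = 45.16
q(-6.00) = -131.57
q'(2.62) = -22.08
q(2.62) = -32.08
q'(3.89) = -31.98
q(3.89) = -66.40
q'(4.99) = -40.56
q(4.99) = -106.30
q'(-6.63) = 50.07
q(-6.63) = -161.57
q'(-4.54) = 33.77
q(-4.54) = -73.95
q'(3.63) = -29.95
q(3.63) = -58.35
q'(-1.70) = 11.62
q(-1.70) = -9.49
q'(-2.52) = 18.02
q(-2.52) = -21.64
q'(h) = -7.8*h - 1.64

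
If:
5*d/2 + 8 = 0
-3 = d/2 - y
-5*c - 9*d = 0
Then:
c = 144/25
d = -16/5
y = 7/5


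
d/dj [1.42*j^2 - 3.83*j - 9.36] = 2.84*j - 3.83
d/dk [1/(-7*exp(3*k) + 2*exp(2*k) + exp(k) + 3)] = (21*exp(2*k) - 4*exp(k) - 1)*exp(k)/(-7*exp(3*k) + 2*exp(2*k) + exp(k) + 3)^2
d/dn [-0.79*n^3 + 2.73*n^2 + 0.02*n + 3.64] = -2.37*n^2 + 5.46*n + 0.02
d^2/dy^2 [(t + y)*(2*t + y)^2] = 10*t + 6*y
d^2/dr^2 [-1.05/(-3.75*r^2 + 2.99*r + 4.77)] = (29.53125*r^2 - 23.54625*r - 1.05*(7.5*r - 2.99)*(15.0*r - 5.98) - 37.56375)/(-3.75*r^2 + 2.99*r + 4.77)^3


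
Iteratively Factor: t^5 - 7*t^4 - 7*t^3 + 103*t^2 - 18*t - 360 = (t - 4)*(t^4 - 3*t^3 - 19*t^2 + 27*t + 90) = (t - 5)*(t - 4)*(t^3 + 2*t^2 - 9*t - 18) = (t - 5)*(t - 4)*(t + 3)*(t^2 - t - 6) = (t - 5)*(t - 4)*(t - 3)*(t + 3)*(t + 2)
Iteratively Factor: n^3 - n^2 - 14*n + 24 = (n - 3)*(n^2 + 2*n - 8) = (n - 3)*(n + 4)*(n - 2)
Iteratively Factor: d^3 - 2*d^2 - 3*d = (d)*(d^2 - 2*d - 3) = d*(d - 3)*(d + 1)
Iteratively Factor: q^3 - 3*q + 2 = (q - 1)*(q^2 + q - 2) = (q - 1)^2*(q + 2)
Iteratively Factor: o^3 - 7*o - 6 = (o + 1)*(o^2 - o - 6) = (o + 1)*(o + 2)*(o - 3)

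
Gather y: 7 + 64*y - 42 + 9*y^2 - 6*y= 9*y^2 + 58*y - 35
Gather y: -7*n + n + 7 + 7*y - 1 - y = -6*n + 6*y + 6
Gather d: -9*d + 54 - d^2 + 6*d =-d^2 - 3*d + 54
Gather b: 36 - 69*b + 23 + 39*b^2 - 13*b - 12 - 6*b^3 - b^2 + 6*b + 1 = -6*b^3 + 38*b^2 - 76*b + 48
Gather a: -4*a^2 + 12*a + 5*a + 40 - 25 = -4*a^2 + 17*a + 15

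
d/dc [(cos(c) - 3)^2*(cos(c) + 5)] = -(cos(c) - 3)*(3*cos(c) + 7)*sin(c)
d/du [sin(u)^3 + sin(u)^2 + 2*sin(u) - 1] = (3*sin(u)^2 + 2*sin(u) + 2)*cos(u)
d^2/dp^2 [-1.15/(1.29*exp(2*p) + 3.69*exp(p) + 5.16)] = (-1.15*(2.58*exp(p) + 3.69)*(5.16*exp(p) + 7.38)*exp(p) + (5.934*exp(p) + 4.2435)*(1.29*exp(2*p) + 3.69*exp(p) + 5.16))*exp(p)/(1.29*exp(2*p) + 3.69*exp(p) + 5.16)^3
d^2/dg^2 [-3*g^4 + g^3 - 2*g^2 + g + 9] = -36*g^2 + 6*g - 4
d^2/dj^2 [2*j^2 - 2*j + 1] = 4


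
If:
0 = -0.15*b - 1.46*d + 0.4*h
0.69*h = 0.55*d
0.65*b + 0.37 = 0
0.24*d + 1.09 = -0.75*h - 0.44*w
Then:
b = -0.57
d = 0.07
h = 0.06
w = -2.62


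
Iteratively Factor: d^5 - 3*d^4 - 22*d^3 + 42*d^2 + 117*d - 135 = (d - 3)*(d^4 - 22*d^2 - 24*d + 45) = (d - 3)*(d + 3)*(d^3 - 3*d^2 - 13*d + 15) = (d - 5)*(d - 3)*(d + 3)*(d^2 + 2*d - 3) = (d - 5)*(d - 3)*(d + 3)^2*(d - 1)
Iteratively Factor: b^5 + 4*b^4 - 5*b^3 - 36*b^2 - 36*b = (b - 3)*(b^4 + 7*b^3 + 16*b^2 + 12*b) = (b - 3)*(b + 3)*(b^3 + 4*b^2 + 4*b) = (b - 3)*(b + 2)*(b + 3)*(b^2 + 2*b) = b*(b - 3)*(b + 2)*(b + 3)*(b + 2)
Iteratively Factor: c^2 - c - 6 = (c + 2)*(c - 3)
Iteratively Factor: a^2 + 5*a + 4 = (a + 4)*(a + 1)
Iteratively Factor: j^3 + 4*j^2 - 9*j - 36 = (j - 3)*(j^2 + 7*j + 12) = (j - 3)*(j + 4)*(j + 3)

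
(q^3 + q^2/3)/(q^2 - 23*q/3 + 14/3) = q^2*(3*q + 1)/(3*q^2 - 23*q + 14)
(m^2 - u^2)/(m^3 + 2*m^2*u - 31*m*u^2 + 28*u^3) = (-m - u)/(-m^2 - 3*m*u + 28*u^2)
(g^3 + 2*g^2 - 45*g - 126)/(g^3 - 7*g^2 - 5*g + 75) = (g^2 - g - 42)/(g^2 - 10*g + 25)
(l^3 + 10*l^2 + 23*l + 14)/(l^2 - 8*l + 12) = (l^3 + 10*l^2 + 23*l + 14)/(l^2 - 8*l + 12)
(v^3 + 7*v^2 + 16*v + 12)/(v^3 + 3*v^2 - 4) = (v + 3)/(v - 1)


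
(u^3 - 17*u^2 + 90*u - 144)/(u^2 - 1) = (u^3 - 17*u^2 + 90*u - 144)/(u^2 - 1)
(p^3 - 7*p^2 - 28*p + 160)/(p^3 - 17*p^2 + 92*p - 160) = (p + 5)/(p - 5)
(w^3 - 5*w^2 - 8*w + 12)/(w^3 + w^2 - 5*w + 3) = (w^2 - 4*w - 12)/(w^2 + 2*w - 3)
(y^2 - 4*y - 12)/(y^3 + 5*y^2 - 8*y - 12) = (y^2 - 4*y - 12)/(y^3 + 5*y^2 - 8*y - 12)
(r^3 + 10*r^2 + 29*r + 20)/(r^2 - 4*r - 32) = (r^2 + 6*r + 5)/(r - 8)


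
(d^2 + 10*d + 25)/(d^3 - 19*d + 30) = (d + 5)/(d^2 - 5*d + 6)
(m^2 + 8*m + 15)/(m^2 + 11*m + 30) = (m + 3)/(m + 6)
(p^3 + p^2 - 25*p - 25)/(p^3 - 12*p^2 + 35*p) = (p^2 + 6*p + 5)/(p*(p - 7))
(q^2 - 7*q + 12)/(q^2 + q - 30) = (q^2 - 7*q + 12)/(q^2 + q - 30)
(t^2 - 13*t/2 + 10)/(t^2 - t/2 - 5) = (t - 4)/(t + 2)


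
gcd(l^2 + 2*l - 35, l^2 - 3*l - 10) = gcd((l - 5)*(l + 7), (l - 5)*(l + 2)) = l - 5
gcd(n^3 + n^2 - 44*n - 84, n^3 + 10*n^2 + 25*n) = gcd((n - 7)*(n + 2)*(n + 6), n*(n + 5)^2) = 1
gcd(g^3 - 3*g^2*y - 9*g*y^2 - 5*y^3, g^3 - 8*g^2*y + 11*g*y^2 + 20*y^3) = -g^2 + 4*g*y + 5*y^2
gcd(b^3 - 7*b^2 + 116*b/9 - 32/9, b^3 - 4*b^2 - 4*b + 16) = b - 4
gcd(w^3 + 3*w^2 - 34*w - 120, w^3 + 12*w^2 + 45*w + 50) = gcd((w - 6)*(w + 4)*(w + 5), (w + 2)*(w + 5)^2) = w + 5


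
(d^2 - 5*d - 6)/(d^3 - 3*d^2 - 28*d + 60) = (d + 1)/(d^2 + 3*d - 10)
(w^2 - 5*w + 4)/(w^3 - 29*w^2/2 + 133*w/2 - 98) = 2*(w - 1)/(2*w^2 - 21*w + 49)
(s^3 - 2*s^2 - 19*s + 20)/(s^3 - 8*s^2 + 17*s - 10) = (s + 4)/(s - 2)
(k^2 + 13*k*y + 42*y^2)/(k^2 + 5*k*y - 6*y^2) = (-k - 7*y)/(-k + y)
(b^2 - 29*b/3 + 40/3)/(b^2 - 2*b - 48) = (b - 5/3)/(b + 6)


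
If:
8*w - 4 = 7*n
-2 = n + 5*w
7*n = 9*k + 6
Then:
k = -170/129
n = -36/43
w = -10/43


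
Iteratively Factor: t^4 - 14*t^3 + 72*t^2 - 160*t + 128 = (t - 4)*(t^3 - 10*t^2 + 32*t - 32) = (t - 4)^2*(t^2 - 6*t + 8) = (t - 4)^3*(t - 2)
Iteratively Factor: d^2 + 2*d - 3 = (d - 1)*(d + 3)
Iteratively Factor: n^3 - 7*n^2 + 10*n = (n)*(n^2 - 7*n + 10) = n*(n - 5)*(n - 2)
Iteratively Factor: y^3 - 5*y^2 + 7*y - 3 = (y - 1)*(y^2 - 4*y + 3) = (y - 1)^2*(y - 3)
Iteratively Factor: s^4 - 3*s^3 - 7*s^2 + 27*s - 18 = (s + 3)*(s^3 - 6*s^2 + 11*s - 6) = (s - 3)*(s + 3)*(s^2 - 3*s + 2) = (s - 3)*(s - 1)*(s + 3)*(s - 2)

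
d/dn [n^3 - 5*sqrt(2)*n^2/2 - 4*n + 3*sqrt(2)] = 3*n^2 - 5*sqrt(2)*n - 4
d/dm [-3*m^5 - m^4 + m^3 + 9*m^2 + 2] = m*(-15*m^3 - 4*m^2 + 3*m + 18)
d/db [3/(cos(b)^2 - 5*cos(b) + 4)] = 3*(2*cos(b) - 5)*sin(b)/(cos(b)^2 - 5*cos(b) + 4)^2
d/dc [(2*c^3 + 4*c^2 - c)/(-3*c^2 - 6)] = (-2*c^4 - 13*c^2 - 16*c + 2)/(3*(c^4 + 4*c^2 + 4))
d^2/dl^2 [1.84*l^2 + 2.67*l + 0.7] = 3.68000000000000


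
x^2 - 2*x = x*(x - 2)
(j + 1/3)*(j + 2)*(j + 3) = j^3 + 16*j^2/3 + 23*j/3 + 2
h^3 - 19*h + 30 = (h - 3)*(h - 2)*(h + 5)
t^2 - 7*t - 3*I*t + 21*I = (t - 7)*(t - 3*I)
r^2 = r^2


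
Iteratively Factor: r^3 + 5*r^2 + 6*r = (r + 2)*(r^2 + 3*r) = (r + 2)*(r + 3)*(r)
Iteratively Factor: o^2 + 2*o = (o)*(o + 2)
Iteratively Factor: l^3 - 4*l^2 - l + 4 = (l + 1)*(l^2 - 5*l + 4) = (l - 1)*(l + 1)*(l - 4)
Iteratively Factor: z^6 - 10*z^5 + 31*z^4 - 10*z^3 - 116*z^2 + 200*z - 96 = (z - 4)*(z^5 - 6*z^4 + 7*z^3 + 18*z^2 - 44*z + 24) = (z - 4)*(z - 2)*(z^4 - 4*z^3 - z^2 + 16*z - 12) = (z - 4)*(z - 3)*(z - 2)*(z^3 - z^2 - 4*z + 4) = (z - 4)*(z - 3)*(z - 2)*(z + 2)*(z^2 - 3*z + 2) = (z - 4)*(z - 3)*(z - 2)^2*(z + 2)*(z - 1)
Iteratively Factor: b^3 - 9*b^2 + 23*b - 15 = (b - 3)*(b^2 - 6*b + 5) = (b - 3)*(b - 1)*(b - 5)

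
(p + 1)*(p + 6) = p^2 + 7*p + 6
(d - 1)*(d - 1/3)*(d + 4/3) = d^3 - 13*d/9 + 4/9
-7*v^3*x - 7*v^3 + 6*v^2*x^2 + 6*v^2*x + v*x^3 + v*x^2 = (-v + x)*(7*v + x)*(v*x + v)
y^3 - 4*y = y*(y - 2)*(y + 2)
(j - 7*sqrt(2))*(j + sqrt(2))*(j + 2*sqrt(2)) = j^3 - 4*sqrt(2)*j^2 - 38*j - 28*sqrt(2)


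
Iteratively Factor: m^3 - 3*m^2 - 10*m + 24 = (m + 3)*(m^2 - 6*m + 8) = (m - 2)*(m + 3)*(m - 4)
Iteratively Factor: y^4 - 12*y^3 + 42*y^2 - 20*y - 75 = (y - 5)*(y^3 - 7*y^2 + 7*y + 15) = (y - 5)*(y + 1)*(y^2 - 8*y + 15) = (y - 5)^2*(y + 1)*(y - 3)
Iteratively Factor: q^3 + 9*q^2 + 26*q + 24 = (q + 4)*(q^2 + 5*q + 6) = (q + 3)*(q + 4)*(q + 2)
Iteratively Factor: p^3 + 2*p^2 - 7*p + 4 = (p - 1)*(p^2 + 3*p - 4) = (p - 1)*(p + 4)*(p - 1)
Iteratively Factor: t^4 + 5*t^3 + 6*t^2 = (t)*(t^3 + 5*t^2 + 6*t) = t*(t + 3)*(t^2 + 2*t) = t^2*(t + 3)*(t + 2)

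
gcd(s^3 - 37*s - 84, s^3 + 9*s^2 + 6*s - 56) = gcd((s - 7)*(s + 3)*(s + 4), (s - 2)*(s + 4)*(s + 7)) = s + 4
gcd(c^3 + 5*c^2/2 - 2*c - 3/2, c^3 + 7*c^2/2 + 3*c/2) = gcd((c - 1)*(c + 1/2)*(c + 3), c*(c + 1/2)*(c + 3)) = c^2 + 7*c/2 + 3/2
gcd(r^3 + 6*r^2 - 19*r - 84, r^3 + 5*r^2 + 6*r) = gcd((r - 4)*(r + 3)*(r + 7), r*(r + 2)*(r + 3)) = r + 3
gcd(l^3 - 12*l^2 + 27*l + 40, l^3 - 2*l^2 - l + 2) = l + 1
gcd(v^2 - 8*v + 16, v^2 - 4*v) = v - 4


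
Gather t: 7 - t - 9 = -t - 2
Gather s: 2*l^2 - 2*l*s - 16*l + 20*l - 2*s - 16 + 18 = 2*l^2 + 4*l + s*(-2*l - 2) + 2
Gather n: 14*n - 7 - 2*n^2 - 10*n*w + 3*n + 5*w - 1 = -2*n^2 + n*(17 - 10*w) + 5*w - 8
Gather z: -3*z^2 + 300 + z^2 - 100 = 200 - 2*z^2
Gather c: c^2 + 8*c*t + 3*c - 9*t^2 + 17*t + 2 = c^2 + c*(8*t + 3) - 9*t^2 + 17*t + 2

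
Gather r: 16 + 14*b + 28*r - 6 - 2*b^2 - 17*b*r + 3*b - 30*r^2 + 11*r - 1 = -2*b^2 + 17*b - 30*r^2 + r*(39 - 17*b) + 9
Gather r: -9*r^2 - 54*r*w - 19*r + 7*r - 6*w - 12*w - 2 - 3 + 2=-9*r^2 + r*(-54*w - 12) - 18*w - 3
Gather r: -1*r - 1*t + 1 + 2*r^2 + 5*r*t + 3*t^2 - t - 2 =2*r^2 + r*(5*t - 1) + 3*t^2 - 2*t - 1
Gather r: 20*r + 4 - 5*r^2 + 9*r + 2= -5*r^2 + 29*r + 6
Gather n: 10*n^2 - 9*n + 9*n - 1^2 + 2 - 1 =10*n^2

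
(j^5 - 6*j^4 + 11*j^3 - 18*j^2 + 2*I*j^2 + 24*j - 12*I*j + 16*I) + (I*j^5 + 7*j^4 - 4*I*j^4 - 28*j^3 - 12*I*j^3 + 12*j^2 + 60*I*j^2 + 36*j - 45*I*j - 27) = j^5 + I*j^5 + j^4 - 4*I*j^4 - 17*j^3 - 12*I*j^3 - 6*j^2 + 62*I*j^2 + 60*j - 57*I*j - 27 + 16*I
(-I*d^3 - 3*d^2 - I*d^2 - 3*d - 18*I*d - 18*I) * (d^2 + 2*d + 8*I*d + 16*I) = -I*d^5 + 5*d^4 - 3*I*d^4 + 15*d^3 - 44*I*d^3 + 154*d^2 - 126*I*d^2 + 432*d - 84*I*d + 288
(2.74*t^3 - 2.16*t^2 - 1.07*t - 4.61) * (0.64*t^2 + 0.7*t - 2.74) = 1.7536*t^5 + 0.5356*t^4 - 9.7044*t^3 + 2.219*t^2 - 0.295199999999999*t + 12.6314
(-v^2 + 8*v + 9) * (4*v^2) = -4*v^4 + 32*v^3 + 36*v^2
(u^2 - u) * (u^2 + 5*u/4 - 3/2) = u^4 + u^3/4 - 11*u^2/4 + 3*u/2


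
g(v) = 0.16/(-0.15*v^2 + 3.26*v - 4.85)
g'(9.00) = -0.00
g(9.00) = 0.01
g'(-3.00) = -0.00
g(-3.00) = -0.01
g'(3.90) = -0.01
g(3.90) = 0.03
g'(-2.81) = -0.00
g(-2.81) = -0.01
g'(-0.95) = -0.01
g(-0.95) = -0.02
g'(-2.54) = -0.00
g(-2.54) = -0.01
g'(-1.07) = -0.01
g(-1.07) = -0.02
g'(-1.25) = -0.01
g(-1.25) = -0.02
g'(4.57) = -0.01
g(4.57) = 0.02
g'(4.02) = -0.01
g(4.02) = 0.03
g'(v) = 0.16*(0.3*v - 3.26)/(-0.15*v^2 + 3.26*v - 4.85)^2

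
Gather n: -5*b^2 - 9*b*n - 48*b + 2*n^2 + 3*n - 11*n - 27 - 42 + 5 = -5*b^2 - 48*b + 2*n^2 + n*(-9*b - 8) - 64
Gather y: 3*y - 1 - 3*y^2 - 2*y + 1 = -3*y^2 + y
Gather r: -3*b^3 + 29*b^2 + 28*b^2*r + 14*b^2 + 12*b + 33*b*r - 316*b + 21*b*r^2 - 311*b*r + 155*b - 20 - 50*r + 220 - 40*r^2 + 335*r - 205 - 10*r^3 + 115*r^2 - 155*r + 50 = -3*b^3 + 43*b^2 - 149*b - 10*r^3 + r^2*(21*b + 75) + r*(28*b^2 - 278*b + 130) + 45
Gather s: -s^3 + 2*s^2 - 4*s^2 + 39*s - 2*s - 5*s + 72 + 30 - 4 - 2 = -s^3 - 2*s^2 + 32*s + 96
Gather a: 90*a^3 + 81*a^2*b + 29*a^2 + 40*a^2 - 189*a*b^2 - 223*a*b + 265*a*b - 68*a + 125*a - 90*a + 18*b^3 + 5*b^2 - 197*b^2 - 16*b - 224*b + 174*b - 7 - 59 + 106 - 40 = 90*a^3 + a^2*(81*b + 69) + a*(-189*b^2 + 42*b - 33) + 18*b^3 - 192*b^2 - 66*b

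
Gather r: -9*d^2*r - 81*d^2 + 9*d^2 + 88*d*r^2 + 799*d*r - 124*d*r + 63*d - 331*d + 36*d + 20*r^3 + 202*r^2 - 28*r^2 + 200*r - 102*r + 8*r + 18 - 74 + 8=-72*d^2 - 232*d + 20*r^3 + r^2*(88*d + 174) + r*(-9*d^2 + 675*d + 106) - 48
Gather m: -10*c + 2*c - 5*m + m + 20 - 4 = -8*c - 4*m + 16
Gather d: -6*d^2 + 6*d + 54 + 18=-6*d^2 + 6*d + 72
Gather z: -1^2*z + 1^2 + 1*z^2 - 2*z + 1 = z^2 - 3*z + 2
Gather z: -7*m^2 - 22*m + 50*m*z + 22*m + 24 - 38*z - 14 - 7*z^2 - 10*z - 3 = -7*m^2 - 7*z^2 + z*(50*m - 48) + 7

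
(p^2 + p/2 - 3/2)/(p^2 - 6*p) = (2*p^2 + p - 3)/(2*p*(p - 6))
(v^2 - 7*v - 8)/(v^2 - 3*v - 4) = (v - 8)/(v - 4)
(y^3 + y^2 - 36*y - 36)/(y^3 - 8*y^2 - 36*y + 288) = (y + 1)/(y - 8)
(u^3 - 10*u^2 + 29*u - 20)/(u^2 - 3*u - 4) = (u^2 - 6*u + 5)/(u + 1)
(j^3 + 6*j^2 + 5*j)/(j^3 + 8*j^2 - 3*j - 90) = j*(j + 1)/(j^2 + 3*j - 18)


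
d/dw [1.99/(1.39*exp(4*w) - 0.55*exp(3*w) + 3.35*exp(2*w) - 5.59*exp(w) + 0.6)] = (-11.0644*exp(3*w) + 3.2835*exp(2*w) - 13.333*exp(w) + 11.1241)*exp(w)/(1.39*exp(4*w) - 0.55*exp(3*w) + 3.35*exp(2*w) - 5.59*exp(w) + 0.6)^2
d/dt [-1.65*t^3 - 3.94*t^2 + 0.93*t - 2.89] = -4.95*t^2 - 7.88*t + 0.93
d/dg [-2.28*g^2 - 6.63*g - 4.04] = -4.56*g - 6.63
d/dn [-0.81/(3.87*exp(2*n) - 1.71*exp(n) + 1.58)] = (6.2694*exp(n) - 1.3851)*exp(n)/(3.87*exp(2*n) - 1.71*exp(n) + 1.58)^2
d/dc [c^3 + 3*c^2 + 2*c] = 3*c^2 + 6*c + 2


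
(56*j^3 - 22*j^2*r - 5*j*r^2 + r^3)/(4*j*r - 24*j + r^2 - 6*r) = (14*j^2 - 9*j*r + r^2)/(r - 6)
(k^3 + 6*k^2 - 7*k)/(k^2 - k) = k + 7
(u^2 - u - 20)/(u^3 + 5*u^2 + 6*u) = (u^2 - u - 20)/(u*(u^2 + 5*u + 6))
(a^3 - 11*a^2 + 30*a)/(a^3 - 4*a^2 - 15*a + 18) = a*(a - 5)/(a^2 + 2*a - 3)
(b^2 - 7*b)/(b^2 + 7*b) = (b - 7)/(b + 7)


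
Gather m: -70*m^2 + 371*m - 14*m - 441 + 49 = -70*m^2 + 357*m - 392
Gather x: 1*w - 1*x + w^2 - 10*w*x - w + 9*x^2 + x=w^2 - 10*w*x + 9*x^2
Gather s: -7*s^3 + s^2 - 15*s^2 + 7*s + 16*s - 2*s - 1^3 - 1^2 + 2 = -7*s^3 - 14*s^2 + 21*s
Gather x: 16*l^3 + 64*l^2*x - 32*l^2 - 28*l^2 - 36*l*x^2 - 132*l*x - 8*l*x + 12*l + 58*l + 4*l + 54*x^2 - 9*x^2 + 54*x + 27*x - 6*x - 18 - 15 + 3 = 16*l^3 - 60*l^2 + 74*l + x^2*(45 - 36*l) + x*(64*l^2 - 140*l + 75) - 30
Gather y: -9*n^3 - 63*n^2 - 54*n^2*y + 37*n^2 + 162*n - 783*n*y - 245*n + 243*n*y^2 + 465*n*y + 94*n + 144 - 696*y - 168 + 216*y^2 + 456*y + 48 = -9*n^3 - 26*n^2 + 11*n + y^2*(243*n + 216) + y*(-54*n^2 - 318*n - 240) + 24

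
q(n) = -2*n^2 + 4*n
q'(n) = 4 - 4*n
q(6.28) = -53.76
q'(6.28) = -21.12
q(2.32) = -1.48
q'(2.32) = -5.28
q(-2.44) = -21.67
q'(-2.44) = 13.76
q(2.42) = -2.03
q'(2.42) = -5.68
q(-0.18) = -0.78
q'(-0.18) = 4.72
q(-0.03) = -0.12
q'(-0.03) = 4.12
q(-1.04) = -6.32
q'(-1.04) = 8.16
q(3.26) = -8.22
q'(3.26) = -9.04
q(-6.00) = -96.00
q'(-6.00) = 28.00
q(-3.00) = -30.00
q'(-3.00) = 16.00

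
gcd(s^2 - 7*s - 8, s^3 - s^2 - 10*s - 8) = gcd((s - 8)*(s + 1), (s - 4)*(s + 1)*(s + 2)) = s + 1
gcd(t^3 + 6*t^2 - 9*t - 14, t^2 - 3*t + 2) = t - 2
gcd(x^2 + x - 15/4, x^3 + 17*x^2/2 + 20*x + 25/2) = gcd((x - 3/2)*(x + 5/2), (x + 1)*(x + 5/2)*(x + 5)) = x + 5/2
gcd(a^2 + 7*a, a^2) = a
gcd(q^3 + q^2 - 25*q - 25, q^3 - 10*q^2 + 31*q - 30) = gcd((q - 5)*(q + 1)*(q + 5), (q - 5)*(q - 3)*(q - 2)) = q - 5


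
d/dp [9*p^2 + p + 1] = 18*p + 1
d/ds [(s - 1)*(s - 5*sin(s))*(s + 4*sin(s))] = (1 - s)*(s + 4*sin(s))*(5*cos(s) - 1) + (s - 1)*(s - 5*sin(s))*(4*cos(s) + 1) + (s - 5*sin(s))*(s + 4*sin(s))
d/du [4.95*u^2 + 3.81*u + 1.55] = 9.9*u + 3.81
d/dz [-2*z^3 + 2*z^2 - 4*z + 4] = -6*z^2 + 4*z - 4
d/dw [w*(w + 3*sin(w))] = 3*w*cos(w) + 2*w + 3*sin(w)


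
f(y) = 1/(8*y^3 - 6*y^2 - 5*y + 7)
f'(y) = (-24*y^2 + 12*y + 5)/(8*y^3 - 6*y^2 - 5*y + 7)^2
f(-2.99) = -0.00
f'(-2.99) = -0.00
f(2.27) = 0.02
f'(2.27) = -0.03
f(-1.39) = -0.05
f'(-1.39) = -0.16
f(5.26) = 0.00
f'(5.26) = -0.00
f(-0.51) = 0.14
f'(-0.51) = -0.15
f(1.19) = 0.17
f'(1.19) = -0.40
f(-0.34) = 0.13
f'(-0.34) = -0.03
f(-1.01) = -0.43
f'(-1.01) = -5.91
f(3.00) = 0.01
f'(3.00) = -0.00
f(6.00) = 0.00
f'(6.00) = 0.00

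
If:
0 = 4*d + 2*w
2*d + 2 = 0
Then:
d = -1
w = 2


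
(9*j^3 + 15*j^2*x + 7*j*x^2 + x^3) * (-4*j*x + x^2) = -36*j^4*x - 51*j^3*x^2 - 13*j^2*x^3 + 3*j*x^4 + x^5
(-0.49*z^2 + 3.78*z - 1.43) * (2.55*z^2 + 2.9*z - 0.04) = -1.2495*z^4 + 8.218*z^3 + 7.3351*z^2 - 4.2982*z + 0.0572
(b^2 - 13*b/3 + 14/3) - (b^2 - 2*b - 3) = 23/3 - 7*b/3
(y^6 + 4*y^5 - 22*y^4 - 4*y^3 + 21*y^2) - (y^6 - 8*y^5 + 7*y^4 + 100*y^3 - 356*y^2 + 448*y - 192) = 12*y^5 - 29*y^4 - 104*y^3 + 377*y^2 - 448*y + 192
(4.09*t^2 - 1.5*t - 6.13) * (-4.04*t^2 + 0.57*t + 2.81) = -16.5236*t^4 + 8.3913*t^3 + 35.4031*t^2 - 7.7091*t - 17.2253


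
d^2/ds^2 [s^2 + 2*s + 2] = 2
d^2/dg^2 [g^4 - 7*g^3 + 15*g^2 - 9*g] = 12*g^2 - 42*g + 30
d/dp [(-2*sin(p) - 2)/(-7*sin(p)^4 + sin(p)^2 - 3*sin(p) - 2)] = 2*(-21*sin(p)^4 - 28*sin(p)^3 + sin(p)^2 + 2*sin(p) - 1)*cos(p)/(7*sin(p)^4 - sin(p)^2 + 3*sin(p) + 2)^2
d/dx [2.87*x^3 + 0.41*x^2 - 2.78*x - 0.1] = 8.61*x^2 + 0.82*x - 2.78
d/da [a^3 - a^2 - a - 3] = 3*a^2 - 2*a - 1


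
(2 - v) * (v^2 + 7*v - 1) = -v^3 - 5*v^2 + 15*v - 2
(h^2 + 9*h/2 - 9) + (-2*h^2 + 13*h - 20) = -h^2 + 35*h/2 - 29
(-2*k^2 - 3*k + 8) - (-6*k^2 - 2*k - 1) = 4*k^2 - k + 9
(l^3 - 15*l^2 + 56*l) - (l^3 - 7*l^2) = -8*l^2 + 56*l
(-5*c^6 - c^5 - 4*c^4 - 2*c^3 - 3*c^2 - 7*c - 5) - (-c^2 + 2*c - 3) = -5*c^6 - c^5 - 4*c^4 - 2*c^3 - 2*c^2 - 9*c - 2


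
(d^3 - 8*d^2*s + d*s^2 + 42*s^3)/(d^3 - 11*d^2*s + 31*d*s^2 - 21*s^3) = (-d - 2*s)/(-d + s)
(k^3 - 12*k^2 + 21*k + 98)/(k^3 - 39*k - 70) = (k - 7)/(k + 5)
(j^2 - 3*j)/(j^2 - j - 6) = j/(j + 2)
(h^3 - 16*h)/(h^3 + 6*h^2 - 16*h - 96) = h/(h + 6)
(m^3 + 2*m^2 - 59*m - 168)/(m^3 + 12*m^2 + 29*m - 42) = (m^2 - 5*m - 24)/(m^2 + 5*m - 6)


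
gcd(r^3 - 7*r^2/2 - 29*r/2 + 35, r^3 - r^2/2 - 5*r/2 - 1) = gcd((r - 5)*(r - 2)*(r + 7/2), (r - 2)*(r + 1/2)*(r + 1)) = r - 2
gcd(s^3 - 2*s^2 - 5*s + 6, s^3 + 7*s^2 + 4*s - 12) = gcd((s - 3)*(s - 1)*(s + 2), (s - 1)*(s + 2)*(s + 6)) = s^2 + s - 2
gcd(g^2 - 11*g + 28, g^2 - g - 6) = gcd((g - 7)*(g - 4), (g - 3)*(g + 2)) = 1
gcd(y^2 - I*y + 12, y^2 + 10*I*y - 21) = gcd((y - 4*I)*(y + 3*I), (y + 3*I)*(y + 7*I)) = y + 3*I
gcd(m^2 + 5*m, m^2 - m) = m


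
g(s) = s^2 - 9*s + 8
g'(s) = 2*s - 9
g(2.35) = -7.63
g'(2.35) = -4.30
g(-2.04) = 30.52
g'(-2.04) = -13.08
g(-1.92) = 28.97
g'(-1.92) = -12.84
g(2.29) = -7.37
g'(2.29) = -4.42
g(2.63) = -8.75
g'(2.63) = -3.74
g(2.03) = -6.15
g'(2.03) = -4.94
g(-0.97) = 17.67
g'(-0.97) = -10.94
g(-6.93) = 118.39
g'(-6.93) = -22.86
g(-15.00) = 368.00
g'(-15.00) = -39.00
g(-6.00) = 98.00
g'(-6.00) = -21.00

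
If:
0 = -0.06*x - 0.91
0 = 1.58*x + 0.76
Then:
No Solution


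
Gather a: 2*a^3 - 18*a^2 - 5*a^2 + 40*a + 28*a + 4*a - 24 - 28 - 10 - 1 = 2*a^3 - 23*a^2 + 72*a - 63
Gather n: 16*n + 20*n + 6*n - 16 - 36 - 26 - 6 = 42*n - 84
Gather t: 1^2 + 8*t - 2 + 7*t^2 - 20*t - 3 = 7*t^2 - 12*t - 4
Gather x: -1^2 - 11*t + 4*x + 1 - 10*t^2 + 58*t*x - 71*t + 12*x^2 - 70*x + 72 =-10*t^2 - 82*t + 12*x^2 + x*(58*t - 66) + 72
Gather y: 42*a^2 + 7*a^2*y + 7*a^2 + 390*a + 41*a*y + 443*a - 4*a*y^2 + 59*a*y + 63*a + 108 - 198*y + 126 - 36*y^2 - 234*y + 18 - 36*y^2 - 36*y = 49*a^2 + 896*a + y^2*(-4*a - 72) + y*(7*a^2 + 100*a - 468) + 252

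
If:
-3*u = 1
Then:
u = -1/3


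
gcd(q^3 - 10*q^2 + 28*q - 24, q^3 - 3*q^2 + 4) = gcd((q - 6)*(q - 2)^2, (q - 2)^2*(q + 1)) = q^2 - 4*q + 4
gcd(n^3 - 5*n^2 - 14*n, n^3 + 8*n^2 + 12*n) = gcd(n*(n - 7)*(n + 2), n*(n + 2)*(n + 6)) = n^2 + 2*n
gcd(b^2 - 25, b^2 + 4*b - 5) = b + 5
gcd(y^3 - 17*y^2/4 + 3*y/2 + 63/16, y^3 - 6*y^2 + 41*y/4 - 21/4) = y^2 - 5*y + 21/4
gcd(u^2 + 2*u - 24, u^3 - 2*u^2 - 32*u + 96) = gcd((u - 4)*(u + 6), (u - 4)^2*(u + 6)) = u^2 + 2*u - 24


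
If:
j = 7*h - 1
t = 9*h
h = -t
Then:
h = 0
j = -1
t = 0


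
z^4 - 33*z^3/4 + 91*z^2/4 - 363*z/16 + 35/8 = (z - 7/2)*(z - 5/2)*(z - 2)*(z - 1/4)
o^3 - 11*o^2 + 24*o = o*(o - 8)*(o - 3)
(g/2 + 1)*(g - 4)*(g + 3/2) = g^3/2 - g^2/4 - 11*g/2 - 6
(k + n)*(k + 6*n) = k^2 + 7*k*n + 6*n^2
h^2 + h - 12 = (h - 3)*(h + 4)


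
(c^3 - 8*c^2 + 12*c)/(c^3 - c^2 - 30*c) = (c - 2)/(c + 5)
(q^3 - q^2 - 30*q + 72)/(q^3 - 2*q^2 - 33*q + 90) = (q - 4)/(q - 5)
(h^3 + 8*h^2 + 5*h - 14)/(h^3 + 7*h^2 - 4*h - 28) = (h - 1)/(h - 2)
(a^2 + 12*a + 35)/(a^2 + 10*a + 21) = (a + 5)/(a + 3)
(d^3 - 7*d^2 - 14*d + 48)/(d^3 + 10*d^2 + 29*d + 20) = (d^3 - 7*d^2 - 14*d + 48)/(d^3 + 10*d^2 + 29*d + 20)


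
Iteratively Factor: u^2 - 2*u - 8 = (u - 4)*(u + 2)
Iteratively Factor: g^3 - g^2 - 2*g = (g)*(g^2 - g - 2) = g*(g - 2)*(g + 1)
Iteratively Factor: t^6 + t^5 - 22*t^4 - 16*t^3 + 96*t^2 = (t)*(t^5 + t^4 - 22*t^3 - 16*t^2 + 96*t) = t*(t + 3)*(t^4 - 2*t^3 - 16*t^2 + 32*t) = t*(t + 3)*(t + 4)*(t^3 - 6*t^2 + 8*t) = t*(t - 2)*(t + 3)*(t + 4)*(t^2 - 4*t) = t*(t - 4)*(t - 2)*(t + 3)*(t + 4)*(t)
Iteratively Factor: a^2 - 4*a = (a - 4)*(a)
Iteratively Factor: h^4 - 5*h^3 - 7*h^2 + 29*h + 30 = (h - 3)*(h^3 - 2*h^2 - 13*h - 10) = (h - 3)*(h + 1)*(h^2 - 3*h - 10) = (h - 3)*(h + 1)*(h + 2)*(h - 5)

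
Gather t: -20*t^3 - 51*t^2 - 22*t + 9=-20*t^3 - 51*t^2 - 22*t + 9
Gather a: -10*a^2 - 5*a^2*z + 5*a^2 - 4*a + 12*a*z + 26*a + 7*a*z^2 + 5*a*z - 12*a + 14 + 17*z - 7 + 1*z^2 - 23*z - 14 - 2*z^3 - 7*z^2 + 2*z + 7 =a^2*(-5*z - 5) + a*(7*z^2 + 17*z + 10) - 2*z^3 - 6*z^2 - 4*z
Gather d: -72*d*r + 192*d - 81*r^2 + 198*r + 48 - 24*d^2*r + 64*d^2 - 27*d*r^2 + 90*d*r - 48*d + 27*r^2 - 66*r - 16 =d^2*(64 - 24*r) + d*(-27*r^2 + 18*r + 144) - 54*r^2 + 132*r + 32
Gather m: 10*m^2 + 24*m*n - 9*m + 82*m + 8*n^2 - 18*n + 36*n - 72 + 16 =10*m^2 + m*(24*n + 73) + 8*n^2 + 18*n - 56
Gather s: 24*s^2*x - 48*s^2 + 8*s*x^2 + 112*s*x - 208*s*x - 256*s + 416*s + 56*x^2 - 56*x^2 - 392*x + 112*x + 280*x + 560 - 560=s^2*(24*x - 48) + s*(8*x^2 - 96*x + 160)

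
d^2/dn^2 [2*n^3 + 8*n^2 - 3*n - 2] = 12*n + 16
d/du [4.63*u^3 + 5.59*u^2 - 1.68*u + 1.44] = 13.89*u^2 + 11.18*u - 1.68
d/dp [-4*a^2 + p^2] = 2*p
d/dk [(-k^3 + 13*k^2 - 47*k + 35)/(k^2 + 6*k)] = (-k^4 - 12*k^3 + 125*k^2 - 70*k - 210)/(k^2*(k^2 + 12*k + 36))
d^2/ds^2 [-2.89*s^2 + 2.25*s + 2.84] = -5.78000000000000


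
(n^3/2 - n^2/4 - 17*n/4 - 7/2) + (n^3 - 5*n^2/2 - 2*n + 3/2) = 3*n^3/2 - 11*n^2/4 - 25*n/4 - 2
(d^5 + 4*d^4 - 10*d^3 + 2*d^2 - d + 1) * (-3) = -3*d^5 - 12*d^4 + 30*d^3 - 6*d^2 + 3*d - 3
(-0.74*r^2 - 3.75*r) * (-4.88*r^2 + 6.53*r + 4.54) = 3.6112*r^4 + 13.4678*r^3 - 27.8471*r^2 - 17.025*r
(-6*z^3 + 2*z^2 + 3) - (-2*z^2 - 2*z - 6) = -6*z^3 + 4*z^2 + 2*z + 9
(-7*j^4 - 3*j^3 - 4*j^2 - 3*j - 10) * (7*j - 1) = -49*j^5 - 14*j^4 - 25*j^3 - 17*j^2 - 67*j + 10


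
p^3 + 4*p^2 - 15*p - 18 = (p - 3)*(p + 1)*(p + 6)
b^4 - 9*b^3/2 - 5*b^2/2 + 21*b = b*(b - 7/2)*(b - 3)*(b + 2)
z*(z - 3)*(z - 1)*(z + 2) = z^4 - 2*z^3 - 5*z^2 + 6*z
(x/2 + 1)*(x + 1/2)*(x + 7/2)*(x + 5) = x^4/2 + 11*x^3/2 + 159*x^2/8 + 209*x/8 + 35/4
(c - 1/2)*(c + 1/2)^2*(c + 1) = c^4 + 3*c^3/2 + c^2/4 - 3*c/8 - 1/8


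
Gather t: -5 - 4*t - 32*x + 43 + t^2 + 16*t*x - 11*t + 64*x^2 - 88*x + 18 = t^2 + t*(16*x - 15) + 64*x^2 - 120*x + 56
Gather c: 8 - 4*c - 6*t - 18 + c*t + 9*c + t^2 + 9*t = c*(t + 5) + t^2 + 3*t - 10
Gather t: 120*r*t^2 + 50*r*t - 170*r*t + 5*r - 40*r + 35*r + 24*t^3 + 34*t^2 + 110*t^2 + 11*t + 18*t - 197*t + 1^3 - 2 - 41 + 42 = 24*t^3 + t^2*(120*r + 144) + t*(-120*r - 168)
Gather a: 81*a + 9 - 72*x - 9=81*a - 72*x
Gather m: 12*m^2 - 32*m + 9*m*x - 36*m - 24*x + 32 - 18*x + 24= 12*m^2 + m*(9*x - 68) - 42*x + 56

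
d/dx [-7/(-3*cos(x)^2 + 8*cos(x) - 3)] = 14*(3*cos(x) - 4)*sin(x)/(3*cos(x)^2 - 8*cos(x) + 3)^2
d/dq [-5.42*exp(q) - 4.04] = -5.42*exp(q)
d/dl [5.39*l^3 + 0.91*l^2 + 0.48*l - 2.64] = 16.17*l^2 + 1.82*l + 0.48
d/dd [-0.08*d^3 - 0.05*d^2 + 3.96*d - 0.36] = -0.24*d^2 - 0.1*d + 3.96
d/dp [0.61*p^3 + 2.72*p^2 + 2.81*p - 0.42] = 1.83*p^2 + 5.44*p + 2.81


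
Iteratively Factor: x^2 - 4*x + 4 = (x - 2)*(x - 2)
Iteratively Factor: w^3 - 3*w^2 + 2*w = (w)*(w^2 - 3*w + 2) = w*(w - 1)*(w - 2)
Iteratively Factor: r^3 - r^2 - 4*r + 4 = (r + 2)*(r^2 - 3*r + 2) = (r - 1)*(r + 2)*(r - 2)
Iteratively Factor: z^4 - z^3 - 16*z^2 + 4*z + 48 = (z - 2)*(z^3 + z^2 - 14*z - 24) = (z - 4)*(z - 2)*(z^2 + 5*z + 6) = (z - 4)*(z - 2)*(z + 2)*(z + 3)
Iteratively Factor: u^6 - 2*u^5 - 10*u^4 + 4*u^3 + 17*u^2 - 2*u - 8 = (u + 2)*(u^5 - 4*u^4 - 2*u^3 + 8*u^2 + u - 4) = (u + 1)*(u + 2)*(u^4 - 5*u^3 + 3*u^2 + 5*u - 4) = (u - 1)*(u + 1)*(u + 2)*(u^3 - 4*u^2 - u + 4) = (u - 4)*(u - 1)*(u + 1)*(u + 2)*(u^2 - 1) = (u - 4)*(u - 1)^2*(u + 1)*(u + 2)*(u + 1)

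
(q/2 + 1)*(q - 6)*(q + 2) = q^3/2 - q^2 - 10*q - 12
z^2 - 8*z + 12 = (z - 6)*(z - 2)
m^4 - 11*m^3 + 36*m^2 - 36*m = m*(m - 6)*(m - 3)*(m - 2)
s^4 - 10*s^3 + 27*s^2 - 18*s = s*(s - 6)*(s - 3)*(s - 1)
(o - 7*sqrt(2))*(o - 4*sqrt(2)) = o^2 - 11*sqrt(2)*o + 56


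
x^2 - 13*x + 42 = (x - 7)*(x - 6)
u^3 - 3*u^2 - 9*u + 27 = (u - 3)^2*(u + 3)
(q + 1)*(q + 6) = q^2 + 7*q + 6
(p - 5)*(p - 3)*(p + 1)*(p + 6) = p^4 - p^3 - 35*p^2 + 57*p + 90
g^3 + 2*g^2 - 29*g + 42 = (g - 3)*(g - 2)*(g + 7)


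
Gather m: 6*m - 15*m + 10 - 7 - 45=-9*m - 42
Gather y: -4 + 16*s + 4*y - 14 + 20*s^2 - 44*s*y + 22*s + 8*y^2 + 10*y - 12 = 20*s^2 + 38*s + 8*y^2 + y*(14 - 44*s) - 30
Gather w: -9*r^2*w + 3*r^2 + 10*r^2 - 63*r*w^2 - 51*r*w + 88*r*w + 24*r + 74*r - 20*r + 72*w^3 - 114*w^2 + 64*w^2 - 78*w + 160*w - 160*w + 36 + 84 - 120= 13*r^2 + 78*r + 72*w^3 + w^2*(-63*r - 50) + w*(-9*r^2 + 37*r - 78)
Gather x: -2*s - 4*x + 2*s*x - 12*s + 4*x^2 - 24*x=-14*s + 4*x^2 + x*(2*s - 28)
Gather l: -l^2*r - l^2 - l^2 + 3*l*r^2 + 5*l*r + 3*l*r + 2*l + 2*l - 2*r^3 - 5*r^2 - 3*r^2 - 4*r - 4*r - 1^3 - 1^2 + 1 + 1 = l^2*(-r - 2) + l*(3*r^2 + 8*r + 4) - 2*r^3 - 8*r^2 - 8*r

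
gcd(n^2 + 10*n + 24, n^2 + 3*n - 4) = n + 4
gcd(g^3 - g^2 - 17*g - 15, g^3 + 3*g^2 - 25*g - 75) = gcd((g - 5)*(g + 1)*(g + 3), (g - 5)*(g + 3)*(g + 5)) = g^2 - 2*g - 15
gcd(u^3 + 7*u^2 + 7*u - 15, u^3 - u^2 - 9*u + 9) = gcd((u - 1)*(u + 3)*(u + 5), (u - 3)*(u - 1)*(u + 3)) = u^2 + 2*u - 3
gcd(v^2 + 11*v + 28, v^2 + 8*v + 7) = v + 7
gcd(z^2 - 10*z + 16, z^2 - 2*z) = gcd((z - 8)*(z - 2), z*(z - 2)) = z - 2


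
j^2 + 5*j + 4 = (j + 1)*(j + 4)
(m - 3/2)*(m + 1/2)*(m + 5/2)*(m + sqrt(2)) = m^4 + sqrt(2)*m^3 + 3*m^3/2 - 13*m^2/4 + 3*sqrt(2)*m^2/2 - 13*sqrt(2)*m/4 - 15*m/8 - 15*sqrt(2)/8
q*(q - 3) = q^2 - 3*q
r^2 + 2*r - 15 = (r - 3)*(r + 5)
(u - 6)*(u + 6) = u^2 - 36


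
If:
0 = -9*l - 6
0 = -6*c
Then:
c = 0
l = -2/3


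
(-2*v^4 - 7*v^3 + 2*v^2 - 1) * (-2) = 4*v^4 + 14*v^3 - 4*v^2 + 2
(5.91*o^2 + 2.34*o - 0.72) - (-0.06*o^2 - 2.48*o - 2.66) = 5.97*o^2 + 4.82*o + 1.94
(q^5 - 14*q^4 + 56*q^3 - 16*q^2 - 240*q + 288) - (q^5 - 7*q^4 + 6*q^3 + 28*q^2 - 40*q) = -7*q^4 + 50*q^3 - 44*q^2 - 200*q + 288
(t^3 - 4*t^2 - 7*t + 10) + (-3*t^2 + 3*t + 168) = t^3 - 7*t^2 - 4*t + 178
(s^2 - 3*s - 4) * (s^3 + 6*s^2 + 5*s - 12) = s^5 + 3*s^4 - 17*s^3 - 51*s^2 + 16*s + 48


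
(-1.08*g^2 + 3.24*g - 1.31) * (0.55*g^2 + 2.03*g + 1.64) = -0.594*g^4 - 0.4104*g^3 + 4.0855*g^2 + 2.6543*g - 2.1484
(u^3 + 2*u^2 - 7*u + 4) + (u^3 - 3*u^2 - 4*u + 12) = 2*u^3 - u^2 - 11*u + 16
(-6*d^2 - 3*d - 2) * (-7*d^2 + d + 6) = 42*d^4 + 15*d^3 - 25*d^2 - 20*d - 12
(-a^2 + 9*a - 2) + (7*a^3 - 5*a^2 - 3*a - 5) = 7*a^3 - 6*a^2 + 6*a - 7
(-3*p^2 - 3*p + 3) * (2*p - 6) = -6*p^3 + 12*p^2 + 24*p - 18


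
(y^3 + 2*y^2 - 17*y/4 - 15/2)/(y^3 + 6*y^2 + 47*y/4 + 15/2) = (y - 2)/(y + 2)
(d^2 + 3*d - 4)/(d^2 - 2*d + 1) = (d + 4)/(d - 1)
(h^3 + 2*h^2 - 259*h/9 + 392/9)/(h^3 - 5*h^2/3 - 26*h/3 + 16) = (h^2 + 14*h/3 - 49/3)/(h^2 + h - 6)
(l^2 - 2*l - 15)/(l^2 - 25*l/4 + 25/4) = 4*(l + 3)/(4*l - 5)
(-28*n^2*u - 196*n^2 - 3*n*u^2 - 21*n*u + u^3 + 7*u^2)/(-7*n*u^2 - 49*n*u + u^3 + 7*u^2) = (4*n + u)/u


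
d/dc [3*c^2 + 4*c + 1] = 6*c + 4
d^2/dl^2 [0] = 0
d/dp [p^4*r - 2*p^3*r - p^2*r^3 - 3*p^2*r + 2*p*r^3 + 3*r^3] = 2*r*(2*p^3 - 3*p^2 - p*r^2 - 3*p + r^2)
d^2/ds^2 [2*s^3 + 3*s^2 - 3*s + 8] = 12*s + 6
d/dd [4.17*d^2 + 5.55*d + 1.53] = 8.34*d + 5.55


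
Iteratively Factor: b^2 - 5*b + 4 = (b - 1)*(b - 4)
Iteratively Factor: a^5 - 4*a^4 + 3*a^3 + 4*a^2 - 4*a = (a - 2)*(a^4 - 2*a^3 - a^2 + 2*a) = (a - 2)^2*(a^3 - a) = (a - 2)^2*(a + 1)*(a^2 - a) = a*(a - 2)^2*(a + 1)*(a - 1)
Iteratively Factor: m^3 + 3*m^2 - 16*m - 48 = (m + 3)*(m^2 - 16) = (m - 4)*(m + 3)*(m + 4)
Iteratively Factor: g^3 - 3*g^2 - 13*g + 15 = (g + 3)*(g^2 - 6*g + 5) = (g - 5)*(g + 3)*(g - 1)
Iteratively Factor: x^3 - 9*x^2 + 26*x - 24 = (x - 2)*(x^2 - 7*x + 12) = (x - 4)*(x - 2)*(x - 3)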